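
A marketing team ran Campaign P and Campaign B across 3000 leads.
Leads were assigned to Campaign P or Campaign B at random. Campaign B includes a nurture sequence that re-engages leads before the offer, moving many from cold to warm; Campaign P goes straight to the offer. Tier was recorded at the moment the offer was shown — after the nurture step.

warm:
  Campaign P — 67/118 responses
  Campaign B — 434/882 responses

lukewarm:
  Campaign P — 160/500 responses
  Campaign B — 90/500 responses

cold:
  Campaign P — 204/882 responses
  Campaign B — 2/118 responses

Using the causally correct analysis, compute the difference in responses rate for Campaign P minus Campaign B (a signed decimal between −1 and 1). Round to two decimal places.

-0.06

Engagement tier lies on the pathway campaign → engagement tier → outcome, so adjusting for it blocks the indirect effect. For the total causal effect of campaign, use the unadjusted pooled rates.
The causal difference is the pooled difference: 0.287 − 0.351 = -0.063.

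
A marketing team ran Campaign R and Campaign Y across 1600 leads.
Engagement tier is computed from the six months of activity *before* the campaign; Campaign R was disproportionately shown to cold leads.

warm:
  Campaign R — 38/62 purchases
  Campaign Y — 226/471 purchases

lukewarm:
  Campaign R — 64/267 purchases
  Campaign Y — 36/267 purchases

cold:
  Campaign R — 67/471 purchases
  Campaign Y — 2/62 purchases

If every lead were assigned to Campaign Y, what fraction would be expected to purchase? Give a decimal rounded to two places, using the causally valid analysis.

0.22

Campaign R is higher inside every engagement tier stratum but Campaign Y is higher in aggregate. Whether to stratify depends on how engagement tier relates to the campaign.
Here engagement tier is a common cause — it drives both which campaign a case falls under and the outcome. The crude comparison mixes populations; the stratum-specific rates are the causally relevant ones.
Standardising Campaign Y to the population engagement tier mix: 0.333·226/471 + 0.334·36/267 + 0.333·2/62 = 0.216.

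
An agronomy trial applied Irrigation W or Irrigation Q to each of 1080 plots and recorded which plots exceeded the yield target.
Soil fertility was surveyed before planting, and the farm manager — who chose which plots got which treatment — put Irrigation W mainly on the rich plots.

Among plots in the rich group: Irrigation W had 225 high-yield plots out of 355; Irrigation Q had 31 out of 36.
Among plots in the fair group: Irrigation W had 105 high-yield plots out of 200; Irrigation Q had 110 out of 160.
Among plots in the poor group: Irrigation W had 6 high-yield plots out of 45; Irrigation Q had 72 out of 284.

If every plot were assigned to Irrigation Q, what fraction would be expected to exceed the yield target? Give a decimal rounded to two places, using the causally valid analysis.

Soil fertility differs across irrigations for reasons unrelated to any effect of the irrigation itself, and it separately predicts the outcome — a classic confounder. We must compare within soil fertility levels.
Standardising Irrigation Q to the population soil fertility mix: 0.362·31/36 + 0.333·110/160 + 0.305·72/284 = 0.618.

0.62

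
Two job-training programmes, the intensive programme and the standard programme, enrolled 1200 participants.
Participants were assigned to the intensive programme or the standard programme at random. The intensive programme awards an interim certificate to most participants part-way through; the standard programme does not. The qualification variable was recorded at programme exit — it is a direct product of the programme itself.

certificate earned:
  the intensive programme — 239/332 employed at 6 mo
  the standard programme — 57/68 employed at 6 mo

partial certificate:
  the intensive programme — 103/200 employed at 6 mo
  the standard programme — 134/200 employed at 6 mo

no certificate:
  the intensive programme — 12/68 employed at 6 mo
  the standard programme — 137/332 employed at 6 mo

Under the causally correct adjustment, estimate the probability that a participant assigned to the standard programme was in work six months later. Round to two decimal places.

0.55

The stratified and pooled comparisons disagree (the standard programme wins within each qualification attained during the programme; the intensive programme wins overall), so the answer turns on the causal role of qualification attained during the programme.
Stratifying would compare programmes among participants the programmes themselves sorted into qualification attained during the programme groups — a form of selection on an intermediate. The unconditioned pooled rates give the total causal effect.
So P(outcome | do(the standard programme)) is just the pooled rate for the standard programme: 328/600 = 0.547.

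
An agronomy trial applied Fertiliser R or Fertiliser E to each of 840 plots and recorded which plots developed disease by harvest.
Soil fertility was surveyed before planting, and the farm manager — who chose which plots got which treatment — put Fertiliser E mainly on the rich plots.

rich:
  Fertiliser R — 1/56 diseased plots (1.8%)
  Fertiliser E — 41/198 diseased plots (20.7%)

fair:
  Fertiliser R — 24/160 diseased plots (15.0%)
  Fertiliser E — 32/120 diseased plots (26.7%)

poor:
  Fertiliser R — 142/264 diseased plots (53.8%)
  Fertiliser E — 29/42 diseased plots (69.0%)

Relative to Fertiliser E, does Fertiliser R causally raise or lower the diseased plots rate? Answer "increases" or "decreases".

decreases

Within every soil fertility level Fertiliser R has the lower rate, yet pooled Fertiliser E does — Simpson's reversal.
Here soil fertility is a common cause — it drives both which fertiliser a case falls under and the outcome. The crude comparison mixes populations; the stratum-specific rates are the causally relevant ones.
Within each level — rich: 1.8% vs 20.7%; fair: 15.0% vs 26.7%; poor: 53.8% vs 69.0% — Fertiliser R is lower every time.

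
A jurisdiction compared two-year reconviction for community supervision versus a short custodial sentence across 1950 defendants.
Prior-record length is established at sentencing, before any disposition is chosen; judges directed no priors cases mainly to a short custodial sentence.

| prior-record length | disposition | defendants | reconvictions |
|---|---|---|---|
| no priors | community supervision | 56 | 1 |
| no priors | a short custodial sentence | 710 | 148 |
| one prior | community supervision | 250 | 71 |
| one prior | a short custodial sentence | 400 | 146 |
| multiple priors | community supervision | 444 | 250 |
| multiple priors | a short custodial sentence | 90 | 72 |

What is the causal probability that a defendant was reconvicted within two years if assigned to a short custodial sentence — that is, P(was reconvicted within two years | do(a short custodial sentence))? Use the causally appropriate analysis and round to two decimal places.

The stratified and pooled comparisons disagree (community supervision wins within each prior-record length; a short custodial sentence wins overall), so the answer turns on the causal role of prior-record length.
Prior-record length is set before the disposition has any effect — it is not caused by the disposition — and it independently drives the outcome. That makes it a confounder, so the causal comparison is within prior-record length levels.
Standardising a short custodial sentence to the population prior-record length mix: 0.393·148/710 + 0.333·146/400 + 0.274·72/90 = 0.423.

0.42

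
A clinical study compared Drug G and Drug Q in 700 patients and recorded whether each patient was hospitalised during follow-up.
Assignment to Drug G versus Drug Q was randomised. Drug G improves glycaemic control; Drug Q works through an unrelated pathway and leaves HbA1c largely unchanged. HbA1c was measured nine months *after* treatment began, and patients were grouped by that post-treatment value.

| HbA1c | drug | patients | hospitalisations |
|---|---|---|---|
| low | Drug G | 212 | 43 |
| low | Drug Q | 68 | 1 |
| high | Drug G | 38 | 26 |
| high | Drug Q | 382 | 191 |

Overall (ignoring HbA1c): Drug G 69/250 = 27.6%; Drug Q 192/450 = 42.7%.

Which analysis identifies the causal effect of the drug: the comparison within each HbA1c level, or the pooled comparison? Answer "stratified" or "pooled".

The stratified and pooled comparisons disagree (Drug Q wins within each HbA1c; Drug G wins overall), so the answer turns on the causal role of HbA1c.
HbA1c here is a post-treatment variable shaped by the drug; conditioning on it would introduce bias rather than remove it. The overall comparison is the causal one.
Pooled: Drug G 27.6% vs Drug Q 42.7%; Drug G is lower overall.

pooled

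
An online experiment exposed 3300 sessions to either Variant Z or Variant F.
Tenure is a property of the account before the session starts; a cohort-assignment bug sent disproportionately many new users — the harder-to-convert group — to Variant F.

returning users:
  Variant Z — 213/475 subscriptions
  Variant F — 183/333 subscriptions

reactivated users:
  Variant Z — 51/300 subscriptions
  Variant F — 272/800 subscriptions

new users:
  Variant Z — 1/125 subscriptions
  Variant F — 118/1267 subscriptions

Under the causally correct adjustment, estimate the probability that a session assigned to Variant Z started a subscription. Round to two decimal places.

0.17

Variant F is higher inside every user tenure stratum but Variant Z is higher in aggregate. Whether to stratify depends on how user tenure relates to the variant.
Nothing the variant does changes user tenure; the imbalance is an allocation artefact. With user tenure also predicting the outcome, the pooled figure is confounded, and the within-stratum comparison is the causal one.
Standardising Variant Z to the population user tenure mix: 0.245·213/475 + 0.333·51/300 + 0.422·1/125 = 0.170.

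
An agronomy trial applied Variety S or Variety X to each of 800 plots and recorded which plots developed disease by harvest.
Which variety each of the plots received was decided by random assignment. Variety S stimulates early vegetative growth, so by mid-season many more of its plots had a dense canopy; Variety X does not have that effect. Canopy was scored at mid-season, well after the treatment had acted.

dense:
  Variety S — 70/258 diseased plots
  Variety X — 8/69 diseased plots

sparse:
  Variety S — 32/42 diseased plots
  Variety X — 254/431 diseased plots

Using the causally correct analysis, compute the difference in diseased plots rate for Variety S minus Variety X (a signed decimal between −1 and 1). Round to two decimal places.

-0.18

Variety X is lower inside every mid-season canopy stratum but Variety S is lower in aggregate. Whether to stratify depends on how mid-season canopy relates to the variety.
Mid-season canopy is downstream of the variety. One should not condition on a consequence of treatment, so the overall rates are the right comparison.
The causal difference is the pooled difference: 0.340 − 0.524 = -0.184.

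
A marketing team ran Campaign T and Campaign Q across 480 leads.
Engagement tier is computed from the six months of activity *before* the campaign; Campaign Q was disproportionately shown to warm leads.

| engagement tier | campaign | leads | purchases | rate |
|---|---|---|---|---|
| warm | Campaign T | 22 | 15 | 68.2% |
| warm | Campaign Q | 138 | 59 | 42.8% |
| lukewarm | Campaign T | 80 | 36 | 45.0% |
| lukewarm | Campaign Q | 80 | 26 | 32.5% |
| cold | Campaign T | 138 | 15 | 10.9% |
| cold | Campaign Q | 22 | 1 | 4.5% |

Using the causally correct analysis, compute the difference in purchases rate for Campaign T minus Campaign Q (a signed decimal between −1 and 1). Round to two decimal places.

Here engagement tier is a common cause — it drives both which campaign a case falls under and the outcome. The crude comparison mixes populations; the stratum-specific rates are the causally relevant ones.
Adjusting over the population distribution of engagement tier: 0.333·(0.682−0.428) + 0.333·(0.450−0.325) + 0.333·(0.109−0.045) = +0.148.

+0.15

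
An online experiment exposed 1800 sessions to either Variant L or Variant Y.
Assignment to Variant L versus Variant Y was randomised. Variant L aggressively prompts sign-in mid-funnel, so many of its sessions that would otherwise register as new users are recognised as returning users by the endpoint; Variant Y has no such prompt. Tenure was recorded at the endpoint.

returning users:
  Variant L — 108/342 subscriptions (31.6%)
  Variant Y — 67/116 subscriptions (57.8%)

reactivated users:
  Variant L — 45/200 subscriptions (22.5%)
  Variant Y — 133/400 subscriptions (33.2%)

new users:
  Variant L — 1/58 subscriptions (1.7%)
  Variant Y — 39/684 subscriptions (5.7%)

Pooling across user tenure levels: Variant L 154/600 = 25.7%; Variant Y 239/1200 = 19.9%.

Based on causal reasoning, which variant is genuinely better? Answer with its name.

Within every user tenure level Variant Y has the higher rate, yet pooled Variant L does — Simpson's reversal.
Because the variant influences user tenure, user tenure is a post-treatment mediator, not a confounder. Stratifying on it would bias the estimate; the causal effect is the crude pooled difference.
Pooled: Variant L 25.7% vs Variant Y 19.9%; Variant L is higher overall.

Variant L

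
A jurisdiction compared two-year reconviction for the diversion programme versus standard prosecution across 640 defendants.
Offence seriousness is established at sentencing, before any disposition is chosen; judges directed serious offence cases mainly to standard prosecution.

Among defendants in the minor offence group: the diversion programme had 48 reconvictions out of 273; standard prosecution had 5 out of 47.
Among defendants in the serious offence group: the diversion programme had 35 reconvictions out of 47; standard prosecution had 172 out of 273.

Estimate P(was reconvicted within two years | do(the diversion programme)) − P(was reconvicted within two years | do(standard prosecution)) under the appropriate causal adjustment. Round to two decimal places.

+0.09

Within every offence seriousness level standard prosecution has the lower rate, yet pooled the diversion programme does — Simpson's reversal.
The imbalance in offence seriousness arose from how defendants were allocated, not from anything the disposition did; and offence seriousness independently affects the outcome. The pooled gap is confounded — condition on offence seriousness.
Adjusting over the population distribution of offence seriousness: 0.500·(0.176−0.106) + 0.500·(0.745−0.630) = +0.092.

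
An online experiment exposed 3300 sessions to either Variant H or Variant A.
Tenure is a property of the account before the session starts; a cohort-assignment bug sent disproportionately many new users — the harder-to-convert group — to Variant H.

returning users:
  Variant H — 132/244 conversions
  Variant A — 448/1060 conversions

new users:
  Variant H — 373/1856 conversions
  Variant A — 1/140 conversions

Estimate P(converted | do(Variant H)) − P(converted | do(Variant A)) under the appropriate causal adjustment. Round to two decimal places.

+0.16

Since user tenure is a pre-existing factor (not a product of the variant) and it affects the outcome on its own, it is a confounder. The stratified rates, not the pooled rate, identify the causal effect.
Adjusting over the population distribution of user tenure: 0.395·(0.541−0.423) + 0.605·(0.201−0.007) = +0.164.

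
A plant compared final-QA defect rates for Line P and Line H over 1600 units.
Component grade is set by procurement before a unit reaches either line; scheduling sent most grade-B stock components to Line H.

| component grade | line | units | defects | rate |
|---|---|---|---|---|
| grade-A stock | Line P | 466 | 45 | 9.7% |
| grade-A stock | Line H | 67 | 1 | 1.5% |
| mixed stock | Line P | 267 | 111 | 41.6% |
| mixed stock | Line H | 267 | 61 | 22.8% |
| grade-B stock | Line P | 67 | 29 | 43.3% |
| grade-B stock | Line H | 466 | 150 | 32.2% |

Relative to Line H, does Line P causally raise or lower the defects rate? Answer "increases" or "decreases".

increases

The component grade-specific comparison favours Line H throughout, but the pooled figures favour Line P. The question is whether to condition on component grade.
Component grade satisfies the back-door criterion: it is not a descendant of the line, and it blocks the spurious path from line to outcome. Adjusting for it (i.e., using the within-component grade rates) gives the causal effect.
Within each level — grade-A stock: 9.7% vs 1.5%; mixed stock: 41.6% vs 22.8%; grade-B stock: 43.3% vs 32.2% — Line H is lower every time.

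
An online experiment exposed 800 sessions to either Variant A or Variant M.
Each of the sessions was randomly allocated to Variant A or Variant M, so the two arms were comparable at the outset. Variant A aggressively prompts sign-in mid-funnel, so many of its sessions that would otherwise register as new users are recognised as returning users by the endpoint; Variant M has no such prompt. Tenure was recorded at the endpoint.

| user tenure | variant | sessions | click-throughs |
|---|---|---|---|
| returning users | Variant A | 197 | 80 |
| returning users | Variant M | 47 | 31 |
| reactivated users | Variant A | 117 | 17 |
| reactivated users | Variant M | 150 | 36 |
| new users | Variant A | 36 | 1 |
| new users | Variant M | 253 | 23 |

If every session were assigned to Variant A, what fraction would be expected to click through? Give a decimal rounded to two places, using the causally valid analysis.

0.28

User tenure lies on the pathway variant → user tenure → outcome, so adjusting for it blocks the indirect effect. For the total causal effect of variant, use the unadjusted pooled rates.
So P(outcome | do(Variant A)) is just the pooled rate for Variant A: 98/350 = 0.280.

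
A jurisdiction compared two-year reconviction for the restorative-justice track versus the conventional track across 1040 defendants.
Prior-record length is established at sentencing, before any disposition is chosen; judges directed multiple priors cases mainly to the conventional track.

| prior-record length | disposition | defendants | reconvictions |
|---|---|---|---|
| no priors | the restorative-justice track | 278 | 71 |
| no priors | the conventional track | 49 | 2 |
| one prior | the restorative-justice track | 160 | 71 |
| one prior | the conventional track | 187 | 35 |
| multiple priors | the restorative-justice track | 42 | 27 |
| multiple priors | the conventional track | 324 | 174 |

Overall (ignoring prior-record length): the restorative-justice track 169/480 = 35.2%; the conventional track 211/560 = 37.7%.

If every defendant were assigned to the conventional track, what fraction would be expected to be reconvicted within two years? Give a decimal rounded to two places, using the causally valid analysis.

0.26

Within every prior-record length level the conventional track has the lower rate, yet pooled the restorative-justice track does — Simpson's reversal.
Here prior-record length is a common cause — it drives both which disposition a case falls under and the outcome. The crude comparison mixes populations; the stratum-specific rates are the causally relevant ones.
Standardising the conventional track to the population prior-record length mix: 0.314·2/49 + 0.334·35/187 + 0.352·174/324 = 0.264.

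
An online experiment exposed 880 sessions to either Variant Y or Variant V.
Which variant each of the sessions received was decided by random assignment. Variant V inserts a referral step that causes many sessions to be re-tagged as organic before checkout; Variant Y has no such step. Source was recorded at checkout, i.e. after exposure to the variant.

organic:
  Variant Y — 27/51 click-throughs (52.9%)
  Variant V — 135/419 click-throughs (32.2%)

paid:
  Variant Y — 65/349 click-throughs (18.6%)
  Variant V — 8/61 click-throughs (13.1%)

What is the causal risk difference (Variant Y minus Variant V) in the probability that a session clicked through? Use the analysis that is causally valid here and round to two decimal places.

Within every traffic source level Variant Y has the higher rate, yet pooled Variant V does — Simpson's reversal.
Traffic source here is a post-treatment variable shaped by the variant; conditioning on it would introduce bias rather than remove it. The overall comparison is the causal one.
The causal difference is the pooled difference: 0.230 − 0.298 = -0.068.

-0.07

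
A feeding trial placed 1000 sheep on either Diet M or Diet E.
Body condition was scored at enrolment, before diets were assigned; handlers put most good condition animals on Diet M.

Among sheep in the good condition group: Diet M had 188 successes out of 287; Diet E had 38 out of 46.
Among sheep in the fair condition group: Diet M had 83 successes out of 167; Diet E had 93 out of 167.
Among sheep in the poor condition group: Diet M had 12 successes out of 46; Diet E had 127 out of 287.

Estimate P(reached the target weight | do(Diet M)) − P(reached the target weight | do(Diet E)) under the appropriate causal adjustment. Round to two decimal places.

The starting body condition-specific comparison favours Diet E throughout, but the pooled figures favour Diet M. The question is whether to condition on starting body condition.
The imbalance in starting body condition arose from how sheep were allocated, not from anything the diet did; and starting body condition independently affects the outcome. The pooled gap is confounded — condition on starting body condition.
Adjusting over the population distribution of starting body condition: 0.333·(0.655−0.826) + 0.334·(0.497−0.557) + 0.333·(0.261−0.443) = -0.137.

-0.14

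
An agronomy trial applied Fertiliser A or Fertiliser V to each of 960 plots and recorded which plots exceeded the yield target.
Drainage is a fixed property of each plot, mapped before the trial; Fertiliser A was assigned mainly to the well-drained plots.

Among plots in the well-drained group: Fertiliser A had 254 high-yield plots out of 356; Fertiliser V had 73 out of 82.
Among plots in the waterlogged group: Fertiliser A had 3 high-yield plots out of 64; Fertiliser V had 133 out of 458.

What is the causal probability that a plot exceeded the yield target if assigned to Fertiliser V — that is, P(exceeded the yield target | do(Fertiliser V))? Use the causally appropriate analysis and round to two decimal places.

0.56

Since field drainage is a pre-existing factor (not a product of the fertiliser) and it affects the outcome on its own, it is a confounder. The stratified rates, not the pooled rate, identify the causal effect.
Standardising Fertiliser V to the population field drainage mix: 0.456·73/82 + 0.544·133/458 = 0.564.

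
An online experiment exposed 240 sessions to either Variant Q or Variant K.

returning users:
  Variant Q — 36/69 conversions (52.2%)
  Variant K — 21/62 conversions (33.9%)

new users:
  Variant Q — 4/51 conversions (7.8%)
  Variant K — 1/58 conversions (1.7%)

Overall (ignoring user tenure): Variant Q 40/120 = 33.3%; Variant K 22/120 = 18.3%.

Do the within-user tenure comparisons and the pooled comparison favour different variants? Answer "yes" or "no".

no

Within each user tenure level (returning users 52.2% vs 33.9%; new users 7.8% vs 1.7%), Variant Q has the higher rate every time. Pooled: 33.3% vs 18.3% — Variant Q has the higher rate overall. They agree.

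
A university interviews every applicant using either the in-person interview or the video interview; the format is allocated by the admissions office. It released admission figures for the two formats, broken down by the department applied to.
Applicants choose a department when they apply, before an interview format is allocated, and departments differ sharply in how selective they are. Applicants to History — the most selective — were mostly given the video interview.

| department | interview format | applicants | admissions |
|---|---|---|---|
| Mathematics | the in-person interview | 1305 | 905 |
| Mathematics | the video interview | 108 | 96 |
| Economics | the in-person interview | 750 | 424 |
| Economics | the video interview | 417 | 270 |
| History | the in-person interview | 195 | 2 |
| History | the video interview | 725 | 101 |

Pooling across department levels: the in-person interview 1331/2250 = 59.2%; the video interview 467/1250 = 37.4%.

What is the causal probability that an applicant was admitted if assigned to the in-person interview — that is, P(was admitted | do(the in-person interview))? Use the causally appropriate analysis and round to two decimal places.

Within every department level the video interview has the higher rate, yet pooled the in-person interview does — Simpson's reversal.
Nothing the interview format does changes department; the imbalance is an allocation artefact. With department also predicting the outcome, the pooled figure is confounded, and the within-stratum comparison is the causal one.
Standardising the in-person interview to the population department mix: 0.404·905/1305 + 0.333·424/750 + 0.263·2/195 = 0.471.

0.47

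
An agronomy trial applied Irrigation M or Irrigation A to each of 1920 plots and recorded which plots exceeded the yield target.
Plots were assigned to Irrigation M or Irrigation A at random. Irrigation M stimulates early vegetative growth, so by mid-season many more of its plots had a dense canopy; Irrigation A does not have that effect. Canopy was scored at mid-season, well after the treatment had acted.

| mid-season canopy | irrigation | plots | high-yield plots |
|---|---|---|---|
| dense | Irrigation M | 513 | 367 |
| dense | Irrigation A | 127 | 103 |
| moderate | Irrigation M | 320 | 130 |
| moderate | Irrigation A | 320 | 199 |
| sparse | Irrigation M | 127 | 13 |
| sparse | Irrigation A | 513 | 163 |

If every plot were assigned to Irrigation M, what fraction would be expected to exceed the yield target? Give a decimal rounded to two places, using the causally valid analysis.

Stratifying would compare irrigations among plots the irrigations themselves sorted into mid-season canopy groups — a form of selection on an intermediate. The unconditioned pooled rates give the total causal effect.
So P(outcome | do(Irrigation M)) is just the pooled rate for Irrigation M: 510/960 = 0.531.

0.53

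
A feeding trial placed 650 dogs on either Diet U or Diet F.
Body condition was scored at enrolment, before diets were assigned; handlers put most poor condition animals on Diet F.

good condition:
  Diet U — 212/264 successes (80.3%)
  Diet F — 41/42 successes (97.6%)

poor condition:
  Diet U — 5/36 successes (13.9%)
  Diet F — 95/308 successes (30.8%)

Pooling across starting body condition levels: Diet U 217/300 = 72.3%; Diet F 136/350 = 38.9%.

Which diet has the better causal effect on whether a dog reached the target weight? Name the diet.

The starting body condition-specific comparison favours Diet F throughout, but the pooled figures favour Diet U. The question is whether to condition on starting body condition.
Starting body condition differs across diets for reasons unrelated to any effect of the diet itself, and it separately predicts the outcome — a classic confounder. We must compare within starting body condition levels.
Within each level — good condition: 80.3% vs 97.6%; poor condition: 13.9% vs 30.8% — Diet F is higher every time.

Diet F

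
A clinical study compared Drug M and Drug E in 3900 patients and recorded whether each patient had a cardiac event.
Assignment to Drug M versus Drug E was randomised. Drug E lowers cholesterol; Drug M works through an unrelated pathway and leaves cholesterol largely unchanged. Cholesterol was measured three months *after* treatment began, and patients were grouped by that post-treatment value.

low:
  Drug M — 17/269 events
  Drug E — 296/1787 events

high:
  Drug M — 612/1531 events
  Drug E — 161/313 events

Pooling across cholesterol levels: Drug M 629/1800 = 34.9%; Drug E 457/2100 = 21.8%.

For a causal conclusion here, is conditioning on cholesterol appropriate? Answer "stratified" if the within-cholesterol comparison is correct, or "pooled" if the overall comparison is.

Within every cholesterol level Drug M has the lower rate, yet pooled Drug E does — Simpson's reversal.
The distribution of cholesterol is itself part of what the drug does — it is an intermediate outcome. Holding it fixed would remove that part of the effect; the total effect is the pooled difference.
Pooled: Drug M 34.9% vs Drug E 21.8%; Drug E is lower overall.

pooled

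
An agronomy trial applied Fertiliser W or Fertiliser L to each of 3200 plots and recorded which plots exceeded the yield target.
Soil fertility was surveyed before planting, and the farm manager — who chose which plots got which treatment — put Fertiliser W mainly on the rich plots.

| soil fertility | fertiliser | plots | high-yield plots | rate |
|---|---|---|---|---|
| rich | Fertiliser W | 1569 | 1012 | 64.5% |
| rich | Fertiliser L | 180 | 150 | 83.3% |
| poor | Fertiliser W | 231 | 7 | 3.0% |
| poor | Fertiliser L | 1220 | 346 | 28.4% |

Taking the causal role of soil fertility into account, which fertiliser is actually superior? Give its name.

The stratified and pooled comparisons disagree (Fertiliser L wins within each soil fertility; Fertiliser W wins overall), so the answer turns on the causal role of soil fertility.
Soil fertility satisfies the back-door criterion: it is not a descendant of the fertiliser, and it blocks the spurious path from fertiliser to outcome. Adjusting for it (i.e., using the within-soil fertility rates) gives the causal effect.
Within each level — rich: 64.5% vs 83.3%; poor: 3.0% vs 28.4% — Fertiliser L is higher every time.

Fertiliser L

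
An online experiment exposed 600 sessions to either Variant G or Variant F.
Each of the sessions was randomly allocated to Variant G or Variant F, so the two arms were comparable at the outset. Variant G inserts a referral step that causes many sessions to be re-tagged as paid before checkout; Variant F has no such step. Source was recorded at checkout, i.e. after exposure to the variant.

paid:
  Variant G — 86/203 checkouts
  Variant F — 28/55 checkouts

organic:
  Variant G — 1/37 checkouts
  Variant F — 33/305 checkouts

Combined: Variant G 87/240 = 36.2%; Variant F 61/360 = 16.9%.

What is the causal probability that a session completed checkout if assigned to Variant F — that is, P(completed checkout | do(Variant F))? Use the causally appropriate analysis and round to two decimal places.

0.17

Stratifying would compare variants among sessions the variants themselves sorted into traffic source groups — a form of selection on an intermediate. The unconditioned pooled rates give the total causal effect.
So P(outcome | do(Variant F)) is just the pooled rate for Variant F: 61/360 = 0.169.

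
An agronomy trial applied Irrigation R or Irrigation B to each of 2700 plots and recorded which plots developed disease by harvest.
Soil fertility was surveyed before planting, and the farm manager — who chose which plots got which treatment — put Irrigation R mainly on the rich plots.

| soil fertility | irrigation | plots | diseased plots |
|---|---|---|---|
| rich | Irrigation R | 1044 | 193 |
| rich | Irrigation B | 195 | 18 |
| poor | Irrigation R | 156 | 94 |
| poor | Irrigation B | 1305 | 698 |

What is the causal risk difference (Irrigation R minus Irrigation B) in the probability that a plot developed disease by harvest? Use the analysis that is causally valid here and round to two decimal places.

Soil fertility differs across irrigations for reasons unrelated to any effect of the irrigation itself, and it separately predicts the outcome — a classic confounder. We must compare within soil fertility levels.
Adjusting over the population distribution of soil fertility: 0.459·(0.185−0.092) + 0.541·(0.603−0.535) = +0.079.

+0.08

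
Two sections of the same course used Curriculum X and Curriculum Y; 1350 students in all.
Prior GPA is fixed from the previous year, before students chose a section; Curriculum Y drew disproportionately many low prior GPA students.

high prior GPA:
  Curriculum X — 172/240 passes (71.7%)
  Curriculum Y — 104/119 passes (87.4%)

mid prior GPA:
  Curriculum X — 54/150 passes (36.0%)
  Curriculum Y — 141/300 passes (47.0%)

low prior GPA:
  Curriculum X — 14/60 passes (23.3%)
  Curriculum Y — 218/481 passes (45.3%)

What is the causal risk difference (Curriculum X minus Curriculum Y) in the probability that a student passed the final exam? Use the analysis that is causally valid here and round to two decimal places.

The stratified and pooled comparisons disagree (Curriculum Y wins within each prior GPA band; Curriculum X wins overall), so the answer turns on the causal role of prior GPA band.
Since prior GPA band is a pre-existing factor (not a product of the teaching method) and it affects the outcome on its own, it is a confounder. The stratified rates, not the pooled rate, identify the causal effect.
Adjusting over the population distribution of prior GPA band: 0.266·(0.717−0.874) + 0.333·(0.360−0.470) + 0.401·(0.233−0.453) = -0.167.

-0.17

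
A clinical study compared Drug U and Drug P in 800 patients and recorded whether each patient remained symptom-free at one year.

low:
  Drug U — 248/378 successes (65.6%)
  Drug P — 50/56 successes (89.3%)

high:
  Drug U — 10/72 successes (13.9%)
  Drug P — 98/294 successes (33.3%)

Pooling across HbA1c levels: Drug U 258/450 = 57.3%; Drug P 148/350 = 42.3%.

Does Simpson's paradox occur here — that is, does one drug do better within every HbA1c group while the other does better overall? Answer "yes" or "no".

yes

Within each HbA1c level (low 65.6% vs 89.3%; high 13.9% vs 33.3%), Drug P has the higher rate every time. Pooled: 57.3% vs 42.3% — Drug U has the higher rate overall. The two comparisons disagree.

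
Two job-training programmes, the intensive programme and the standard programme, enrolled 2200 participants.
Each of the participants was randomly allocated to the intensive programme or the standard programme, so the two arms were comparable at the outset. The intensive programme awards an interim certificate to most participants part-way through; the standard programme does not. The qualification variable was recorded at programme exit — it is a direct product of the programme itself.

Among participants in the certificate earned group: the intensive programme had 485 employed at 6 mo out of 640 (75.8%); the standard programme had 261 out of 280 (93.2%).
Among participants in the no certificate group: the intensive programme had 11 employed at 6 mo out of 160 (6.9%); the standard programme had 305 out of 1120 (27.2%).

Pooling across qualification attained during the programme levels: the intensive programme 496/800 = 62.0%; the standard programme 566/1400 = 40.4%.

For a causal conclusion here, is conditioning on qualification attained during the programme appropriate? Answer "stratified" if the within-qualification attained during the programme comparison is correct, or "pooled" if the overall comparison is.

the standard programme is higher inside every qualification attained during the programme stratum but the intensive programme is higher in aggregate. Whether to stratify depends on how qualification attained during the programme relates to the programme.
The distribution of qualification attained during the programme is itself part of what the programme does — it is an intermediate outcome. Holding it fixed would remove that part of the effect; the total effect is the pooled difference.
Pooled: the intensive programme 62.0% vs the standard programme 40.4%; the intensive programme is higher overall.

pooled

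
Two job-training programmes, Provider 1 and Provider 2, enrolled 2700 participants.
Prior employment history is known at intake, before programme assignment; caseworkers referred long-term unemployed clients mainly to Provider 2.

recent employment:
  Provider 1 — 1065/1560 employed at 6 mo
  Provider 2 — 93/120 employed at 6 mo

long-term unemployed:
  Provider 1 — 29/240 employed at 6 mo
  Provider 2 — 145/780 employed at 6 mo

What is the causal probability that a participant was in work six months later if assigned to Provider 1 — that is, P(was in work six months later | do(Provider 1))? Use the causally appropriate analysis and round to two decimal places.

The imbalance in prior employment history arose from how participants were allocated, not from anything the programme did; and prior employment history independently affects the outcome. The pooled gap is confounded — condition on prior employment history.
Standardising Provider 1 to the population prior employment history mix: 0.622·1065/1560 + 0.378·29/240 = 0.470.

0.47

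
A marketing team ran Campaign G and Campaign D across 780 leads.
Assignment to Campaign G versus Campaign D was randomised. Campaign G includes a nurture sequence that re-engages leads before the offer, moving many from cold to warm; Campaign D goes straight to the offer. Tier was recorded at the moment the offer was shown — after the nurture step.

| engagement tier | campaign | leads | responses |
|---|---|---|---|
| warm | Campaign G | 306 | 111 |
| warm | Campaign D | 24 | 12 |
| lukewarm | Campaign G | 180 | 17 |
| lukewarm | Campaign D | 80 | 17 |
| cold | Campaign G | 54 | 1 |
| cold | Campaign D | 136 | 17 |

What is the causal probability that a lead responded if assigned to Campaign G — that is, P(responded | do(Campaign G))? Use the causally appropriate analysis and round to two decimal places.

0.24

Stratifying would compare campaigns among leads the campaigns themselves sorted into engagement tier groups — a form of selection on an intermediate. The unconditioned pooled rates give the total causal effect.
So P(outcome | do(Campaign G)) is just the pooled rate for Campaign G: 129/540 = 0.239.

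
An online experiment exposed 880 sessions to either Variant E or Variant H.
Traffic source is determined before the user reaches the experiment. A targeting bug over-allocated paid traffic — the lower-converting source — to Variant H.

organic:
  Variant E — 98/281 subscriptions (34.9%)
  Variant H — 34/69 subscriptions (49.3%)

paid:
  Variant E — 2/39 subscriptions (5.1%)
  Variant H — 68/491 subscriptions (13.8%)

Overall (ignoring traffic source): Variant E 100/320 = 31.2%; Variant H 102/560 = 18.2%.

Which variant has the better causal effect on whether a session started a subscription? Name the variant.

The stratified and pooled comparisons disagree (Variant H wins within each traffic source; Variant E wins overall), so the answer turns on the causal role of traffic source.
Traffic source satisfies the back-door criterion: it is not a descendant of the variant, and it blocks the spurious path from variant to outcome. Adjusting for it (i.e., using the within-traffic source rates) gives the causal effect.
Within each level — organic: 34.9% vs 49.3%; paid: 5.1% vs 13.8% — Variant H is higher every time.

Variant H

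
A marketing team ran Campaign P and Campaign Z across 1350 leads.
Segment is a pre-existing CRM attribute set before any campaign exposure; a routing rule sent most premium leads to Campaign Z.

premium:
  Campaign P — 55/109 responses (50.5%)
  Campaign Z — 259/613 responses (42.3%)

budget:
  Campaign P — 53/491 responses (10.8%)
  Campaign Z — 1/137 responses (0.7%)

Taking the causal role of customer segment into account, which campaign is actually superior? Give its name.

The customer segment-specific comparison favours Campaign P throughout, but the pooled figures favour Campaign Z. The question is whether to condition on customer segment.
Customer segment satisfies the back-door criterion: it is not a descendant of the campaign, and it blocks the spurious path from campaign to outcome. Adjusting for it (i.e., using the within-customer segment rates) gives the causal effect.
Within each level — premium: 50.5% vs 42.3%; budget: 10.8% vs 0.7% — Campaign P is higher every time.

Campaign P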